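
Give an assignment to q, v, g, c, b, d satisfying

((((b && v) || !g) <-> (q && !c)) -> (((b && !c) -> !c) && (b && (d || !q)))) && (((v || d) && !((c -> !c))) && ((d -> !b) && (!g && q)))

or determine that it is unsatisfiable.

q: True, v: False, g: False, c: True, b: False, d: True

  (((b && v) || !g) <-> (q && !c)) -> (((b && !c) -> !c) && (b && (d || !q))) = True
    ((b && v) || !g) <-> (q && !c) = False
      (b && v) || !g = True
        b && v = False
        !g = True
      q && !c = False
        !c = False
    ((b && !c) -> !c) && (b && (d || !q)) = False
      (b && !c) -> !c = True
        b && !c = False
          !c = False
        !c = False
      b && (d || !q) = False
        d || !q = True
          !q = False
  ((v || d) && !((c -> !c))) && ((d -> !b) && (!g && q)) = True
    (v || d) && !((c -> !c)) = True
      v || d = True
      !((c -> !c)) = True
        c -> !c = False
          !c = False
    (d -> !b) && (!g && q) = True
      d -> !b = True
        !b = True
      !g && q = True
        !g = True
Both conjuncts True, so the formula holds.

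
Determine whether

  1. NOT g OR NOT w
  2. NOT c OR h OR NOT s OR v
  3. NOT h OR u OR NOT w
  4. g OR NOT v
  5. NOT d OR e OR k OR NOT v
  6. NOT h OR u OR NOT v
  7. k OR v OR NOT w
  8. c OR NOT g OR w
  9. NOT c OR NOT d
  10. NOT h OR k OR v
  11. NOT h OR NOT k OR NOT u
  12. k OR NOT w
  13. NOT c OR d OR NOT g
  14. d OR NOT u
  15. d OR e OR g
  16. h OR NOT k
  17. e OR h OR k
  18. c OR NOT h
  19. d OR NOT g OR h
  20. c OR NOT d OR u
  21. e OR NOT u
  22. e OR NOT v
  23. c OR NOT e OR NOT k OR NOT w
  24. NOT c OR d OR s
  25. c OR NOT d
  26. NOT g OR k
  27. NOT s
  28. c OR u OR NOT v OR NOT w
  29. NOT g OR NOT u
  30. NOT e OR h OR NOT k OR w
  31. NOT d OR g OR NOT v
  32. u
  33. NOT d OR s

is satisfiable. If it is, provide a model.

Case u = True:
  (d OR NOT u) forces d = True.
  (NOT c OR NOT d) forces c = False.
  Clause (c OR NOT d) is falsified — contradiction.
Case u = False:
  Clause (u) is falsified — contradiction.
Both cases fail, so the formula is unsatisfiable.

UNSATISFIABLE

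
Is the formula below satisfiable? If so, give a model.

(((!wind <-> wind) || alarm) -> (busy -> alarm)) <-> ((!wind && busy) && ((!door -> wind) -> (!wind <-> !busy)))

alarm: False, wind: False, busy: True, door: False

  (((!wind <-> wind) || alarm) -> (busy -> alarm)) <-> ((!wind && busy) && ((!door -> wind) -> (!wind <-> !busy))) = True
    ((!wind <-> wind) || alarm) -> (busy -> alarm) = True
      (!wind <-> wind) || alarm = False
        !wind <-> wind = False
          !wind = True
      busy -> alarm = False
    (!wind && busy) && ((!door -> wind) -> (!wind <-> !busy)) = True
      !wind && busy = True
        !wind = True
      (!door -> wind) -> (!wind <-> !busy) = True
        !door -> wind = False
          !door = True
        !wind <-> !busy = False
          !wind = True
          !busy = False
The formula evaluates to True.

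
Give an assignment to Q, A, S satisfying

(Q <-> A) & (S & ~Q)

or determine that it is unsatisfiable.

Q = False, A = False, S = True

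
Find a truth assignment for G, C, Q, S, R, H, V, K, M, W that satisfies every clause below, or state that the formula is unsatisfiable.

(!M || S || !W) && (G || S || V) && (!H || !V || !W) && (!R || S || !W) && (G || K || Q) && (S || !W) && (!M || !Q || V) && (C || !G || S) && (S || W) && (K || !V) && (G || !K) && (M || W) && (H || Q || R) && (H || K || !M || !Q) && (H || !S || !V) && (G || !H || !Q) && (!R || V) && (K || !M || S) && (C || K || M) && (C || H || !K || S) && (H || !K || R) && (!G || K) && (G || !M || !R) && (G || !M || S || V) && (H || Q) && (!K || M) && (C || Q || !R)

G = True, C = True, Q = True, S = True, R = True, H = True, V = True, K = True, M = True, W = False

Set G = True.
  then (!G || K) forces K = True.
  then (!K || M) forces M = True.
Set C = True.
Set Q = True.
  then (!M || !Q || V) forces V = True.
Try S = False:
  (!M || S || !W) forces W = False.
  clause (S || W) is falsified — backtrack.
So S = True.
  then (H || !S || !V) forces H = True.
  then (!H || !V || !W) forces W = False.
Set R = True.
All clauses satisfied.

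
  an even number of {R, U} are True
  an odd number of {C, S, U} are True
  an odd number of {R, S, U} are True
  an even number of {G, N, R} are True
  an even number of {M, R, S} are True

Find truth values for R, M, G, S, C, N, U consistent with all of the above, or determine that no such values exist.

R: False, M: True, G: False, S: True, C: False, N: False, U: False

{R, U}: 0 true → even ✓
{C, S, U}: 1 true → odd ✓
{R, S, U}: 1 true → odd ✓
{G, N, R}: 0 true → even ✓
{M, R, S}: 2 true → even ✓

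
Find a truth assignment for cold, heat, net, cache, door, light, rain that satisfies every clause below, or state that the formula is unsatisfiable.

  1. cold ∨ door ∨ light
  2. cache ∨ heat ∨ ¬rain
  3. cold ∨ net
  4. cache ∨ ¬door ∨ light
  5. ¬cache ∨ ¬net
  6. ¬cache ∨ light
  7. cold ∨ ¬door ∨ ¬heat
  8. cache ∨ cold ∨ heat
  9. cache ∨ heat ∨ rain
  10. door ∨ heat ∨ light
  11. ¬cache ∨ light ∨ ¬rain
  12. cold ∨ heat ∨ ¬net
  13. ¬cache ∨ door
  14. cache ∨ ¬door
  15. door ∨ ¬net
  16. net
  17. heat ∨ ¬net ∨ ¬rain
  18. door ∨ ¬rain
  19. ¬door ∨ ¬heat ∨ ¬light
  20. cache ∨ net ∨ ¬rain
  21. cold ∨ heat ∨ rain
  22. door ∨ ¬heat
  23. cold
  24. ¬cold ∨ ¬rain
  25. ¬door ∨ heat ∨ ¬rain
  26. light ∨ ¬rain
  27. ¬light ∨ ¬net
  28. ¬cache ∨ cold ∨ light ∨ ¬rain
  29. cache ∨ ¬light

UNSATISFIABLE

Case net = True:
  (¬cache ∨ ¬net) forces cache = False.
  (cache ∨ ¬door) forces door = False.
  Clause (door ∨ ¬net) is falsified — contradiction.
Case net = False:
  Clause (net) is falsified — contradiction.
Both cases fail, so the formula is unsatisfiable.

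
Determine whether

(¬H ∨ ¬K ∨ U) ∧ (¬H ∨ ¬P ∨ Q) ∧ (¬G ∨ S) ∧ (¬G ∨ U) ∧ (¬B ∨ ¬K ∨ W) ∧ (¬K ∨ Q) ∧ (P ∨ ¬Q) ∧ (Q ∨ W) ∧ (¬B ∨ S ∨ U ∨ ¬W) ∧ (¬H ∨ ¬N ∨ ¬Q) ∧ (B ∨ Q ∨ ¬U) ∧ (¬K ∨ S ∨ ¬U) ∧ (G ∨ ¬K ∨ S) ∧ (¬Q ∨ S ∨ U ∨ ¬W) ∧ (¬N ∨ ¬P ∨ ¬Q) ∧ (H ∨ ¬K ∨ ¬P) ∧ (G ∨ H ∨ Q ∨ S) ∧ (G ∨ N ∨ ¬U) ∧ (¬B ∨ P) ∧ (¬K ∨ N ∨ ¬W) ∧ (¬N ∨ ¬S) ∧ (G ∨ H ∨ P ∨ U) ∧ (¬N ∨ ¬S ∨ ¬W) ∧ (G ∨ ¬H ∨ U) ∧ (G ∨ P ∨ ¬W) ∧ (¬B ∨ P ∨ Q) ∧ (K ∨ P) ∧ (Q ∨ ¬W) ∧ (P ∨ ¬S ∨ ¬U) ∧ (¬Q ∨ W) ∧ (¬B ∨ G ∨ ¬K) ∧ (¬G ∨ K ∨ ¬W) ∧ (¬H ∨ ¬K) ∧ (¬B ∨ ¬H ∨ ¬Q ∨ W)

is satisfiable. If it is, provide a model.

K = False; U = False; S = True; P = True; H = False; G = False; N = False; Q = True; B = True; W = True

Try K = True:
  (¬K ∨ Q) forces Q = True.
  (P ∨ ¬Q) forces P = True.
  (¬N ∨ ¬P ∨ ¬Q) forces N = False.
  (H ∨ ¬K ∨ ¬P) forces H = True.
  clause (¬H ∨ ¬K) is falsified — backtrack.
So K = False.
  then (K ∨ P) forces P = True.
Set U = False.
  then (¬G ∨ U) forces G = False.
  then (G ∨ ¬H ∨ U) forces H = False.
Try S = False:
  (G ∨ H ∨ Q ∨ S) forces Q = True.
  (¬Q ∨ S ∨ U ∨ ¬W) forces W = False.
  clause (¬Q ∨ W) is falsified — backtrack.
So S = True.
  then (¬N ∨ ¬S) forces N = False.
Set Q = True.
  then (¬Q ∨ W) forces W = True.
Set B = True.
All clauses satisfied.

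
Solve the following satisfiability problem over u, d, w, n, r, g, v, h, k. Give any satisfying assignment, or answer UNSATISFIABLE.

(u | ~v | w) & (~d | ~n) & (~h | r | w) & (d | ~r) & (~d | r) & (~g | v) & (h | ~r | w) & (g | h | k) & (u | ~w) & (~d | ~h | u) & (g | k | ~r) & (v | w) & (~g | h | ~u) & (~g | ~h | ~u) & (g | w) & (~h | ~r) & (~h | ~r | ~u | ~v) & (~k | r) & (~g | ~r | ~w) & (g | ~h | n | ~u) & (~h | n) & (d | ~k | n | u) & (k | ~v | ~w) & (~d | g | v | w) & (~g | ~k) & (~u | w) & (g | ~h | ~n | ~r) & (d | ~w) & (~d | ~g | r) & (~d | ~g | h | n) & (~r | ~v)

u: True; d: True; w: True; n: False; r: True; g: False; v: False; h: False; k: True

Set u = True.
  then (~u | w) forces w = True.
  then (d | ~w) forces d = True.
  then (~d | ~n) forces n = False.
  then (~d | r) forces r = True.
  then (~h | ~r) forces h = False.
  then (~g | ~r | ~w) forces g = False.
  then (~r | ~v) forces v = False.
  then (g | h | k) forces k = True.
All clauses satisfied.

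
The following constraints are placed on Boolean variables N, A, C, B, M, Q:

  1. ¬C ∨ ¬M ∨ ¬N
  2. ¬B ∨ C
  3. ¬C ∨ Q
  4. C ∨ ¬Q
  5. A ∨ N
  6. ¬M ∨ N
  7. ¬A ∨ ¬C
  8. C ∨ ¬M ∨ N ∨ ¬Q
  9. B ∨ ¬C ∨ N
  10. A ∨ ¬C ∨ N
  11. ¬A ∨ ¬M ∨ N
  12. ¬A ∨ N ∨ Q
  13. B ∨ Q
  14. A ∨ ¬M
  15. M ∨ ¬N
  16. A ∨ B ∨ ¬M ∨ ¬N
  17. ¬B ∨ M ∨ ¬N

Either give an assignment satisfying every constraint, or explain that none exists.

No satisfying assignment exists.

Case A = True:
  (¬A ∨ ¬C) forces C = False.
  (¬B ∨ C) forces B = False.
  (C ∨ ¬Q) forces Q = False.
  Clause (B ∨ Q) is falsified — contradiction.
Case A = False:
  (A ∨ N) forces N = True.
  (A ∨ ¬M) forces M = False.
  Clause (M ∨ ¬N) is falsified — contradiction.
Both cases fail, so the formula is unsatisfiable.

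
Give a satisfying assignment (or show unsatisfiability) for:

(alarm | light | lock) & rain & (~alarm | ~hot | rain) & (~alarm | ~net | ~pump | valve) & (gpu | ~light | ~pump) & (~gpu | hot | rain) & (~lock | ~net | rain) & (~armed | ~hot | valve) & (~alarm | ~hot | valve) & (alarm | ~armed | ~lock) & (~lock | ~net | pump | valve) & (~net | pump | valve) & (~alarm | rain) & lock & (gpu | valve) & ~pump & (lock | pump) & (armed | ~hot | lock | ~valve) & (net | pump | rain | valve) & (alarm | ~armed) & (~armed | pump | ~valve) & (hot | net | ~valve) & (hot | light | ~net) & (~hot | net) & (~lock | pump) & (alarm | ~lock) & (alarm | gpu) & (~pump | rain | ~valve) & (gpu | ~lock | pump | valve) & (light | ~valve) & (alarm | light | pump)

The formula is unsatisfiable.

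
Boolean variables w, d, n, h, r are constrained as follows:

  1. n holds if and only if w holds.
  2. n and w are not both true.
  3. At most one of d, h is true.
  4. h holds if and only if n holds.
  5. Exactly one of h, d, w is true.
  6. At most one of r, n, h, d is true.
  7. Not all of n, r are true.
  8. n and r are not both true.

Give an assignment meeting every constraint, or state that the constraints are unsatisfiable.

w: False; d: True; n: False; h: False; r: False

  (1) n=F, w=F — same ✓
  (2) n=F, w=F — not both ✓
  (3) {d, h}: 1 true — at most one ✓
  (4) h=F, n=F — same ✓
  (5) {h, d, w}: 1 true — exactly one ✓
  (6) {r, n, h, d}: 1 true — at most one ✓
  (7) {n, r}: 0/2 true — not all ✓
  (8) n=F, r=F — not both ✓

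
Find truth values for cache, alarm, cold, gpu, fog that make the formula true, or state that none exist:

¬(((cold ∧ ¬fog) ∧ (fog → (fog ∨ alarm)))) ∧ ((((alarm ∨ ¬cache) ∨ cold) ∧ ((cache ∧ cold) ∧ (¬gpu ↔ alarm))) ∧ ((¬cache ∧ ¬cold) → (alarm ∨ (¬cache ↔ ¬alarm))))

cache = True; alarm = True; cold = True; gpu = False; fog = True

  ¬(((cold ∧ ¬fog) ∧ (fog → (fog ∨ alarm)))) = True
    (cold ∧ ¬fog) ∧ (fog → (fog ∨ alarm)) = False
      cold ∧ ¬fog = False
        ¬fog = False
      fog → (fog ∨ alarm) = True
        fog ∨ alarm = True
  (((alarm ∨ ¬cache) ∨ cold) ∧ ((cache ∧ cold) ∧ (¬gpu ↔ alarm))) ∧ ((¬cache ∧ ¬cold) → (alarm ∨ (¬cache ↔ ¬alarm))) = True
    ((alarm ∨ ¬cache) ∨ cold) ∧ ((cache ∧ cold) ∧ (¬gpu ↔ alarm)) = True
      (alarm ∨ ¬cache) ∨ cold = True
        alarm ∨ ¬cache = True
          ¬cache = False
      (cache ∧ cold) ∧ (¬gpu ↔ alarm) = True
        cache ∧ cold = True
        ¬gpu ↔ alarm = True
          ¬gpu = True
    (¬cache ∧ ¬cold) → (alarm ∨ (¬cache ↔ ¬alarm)) = True
      ¬cache ∧ ¬cold = False
        ¬cache = False
        ¬cold = False
      alarm ∨ (¬cache ↔ ¬alarm) = True
        ¬cache ↔ ¬alarm = True
          ¬cache = False
          ¬alarm = False
Both conjuncts True, so the formula holds.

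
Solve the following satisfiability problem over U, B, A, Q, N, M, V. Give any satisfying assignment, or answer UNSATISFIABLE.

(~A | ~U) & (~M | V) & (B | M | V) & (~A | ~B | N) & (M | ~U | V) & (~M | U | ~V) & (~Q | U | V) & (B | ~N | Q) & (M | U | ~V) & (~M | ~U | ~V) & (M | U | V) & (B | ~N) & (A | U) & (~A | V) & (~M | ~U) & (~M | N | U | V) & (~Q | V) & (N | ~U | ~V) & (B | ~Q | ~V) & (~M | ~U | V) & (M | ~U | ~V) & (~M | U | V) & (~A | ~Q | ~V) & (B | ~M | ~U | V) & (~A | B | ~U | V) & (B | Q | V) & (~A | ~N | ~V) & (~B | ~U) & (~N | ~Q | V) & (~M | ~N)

Case U = True:
  (~A | ~U) forces A = False.
  (~M | ~U) forces M = False.
  (M | ~U | V) forces V = True.
  Clause (M | ~U | ~V) is falsified — contradiction.
Case U = False:
  (A | U) forces A = True.
  (~A | V) forces V = True.
  (~M | U | ~V) forces M = False.
  Clause (M | U | ~V) is falsified — contradiction.
Both cases fail, so the formula is unsatisfiable.

No satisfying assignment exists.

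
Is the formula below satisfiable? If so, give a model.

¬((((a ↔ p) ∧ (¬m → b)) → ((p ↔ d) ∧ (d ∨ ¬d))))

a=T; d=F; p=T; m=F; b=T

  ¬((((a ↔ p) ∧ (¬m → b)) → ((p ↔ d) ∧ (d ∨ ¬d)))) = True
    ((a ↔ p) ∧ (¬m → b)) → ((p ↔ d) ∧ (d ∨ ¬d)) = False
      (a ↔ p) ∧ (¬m → b) = True
        a ↔ p = True
        ¬m → b = True
          ¬m = True
      (p ↔ d) ∧ (d ∨ ¬d) = False
        p ↔ d = False
        d ∨ ¬d = True
          ¬d = True
The formula evaluates to True.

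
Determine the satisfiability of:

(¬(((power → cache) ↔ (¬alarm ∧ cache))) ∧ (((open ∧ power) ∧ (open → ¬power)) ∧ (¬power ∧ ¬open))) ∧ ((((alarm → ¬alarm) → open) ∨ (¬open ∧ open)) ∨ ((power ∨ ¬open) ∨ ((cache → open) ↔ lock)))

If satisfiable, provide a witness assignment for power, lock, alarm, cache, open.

Case power = True: the conjunct ¬power is False.
Case power = False: the conjunct power is False.
Both cases fail — unsatisfiable.

The formula is unsatisfiable.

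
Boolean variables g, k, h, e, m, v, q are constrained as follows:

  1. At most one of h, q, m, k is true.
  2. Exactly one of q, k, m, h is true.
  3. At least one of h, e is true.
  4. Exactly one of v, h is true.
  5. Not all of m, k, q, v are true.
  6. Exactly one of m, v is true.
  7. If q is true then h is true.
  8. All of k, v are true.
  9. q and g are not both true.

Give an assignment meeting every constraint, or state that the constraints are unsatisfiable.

g = True, k = True, h = False, e = True, m = False, v = True, q = False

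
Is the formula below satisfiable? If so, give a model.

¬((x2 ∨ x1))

x1 = False, x2 = False

  ¬((x2 ∨ x1)) = True
    x2 ∨ x1 = False
The formula evaluates to True.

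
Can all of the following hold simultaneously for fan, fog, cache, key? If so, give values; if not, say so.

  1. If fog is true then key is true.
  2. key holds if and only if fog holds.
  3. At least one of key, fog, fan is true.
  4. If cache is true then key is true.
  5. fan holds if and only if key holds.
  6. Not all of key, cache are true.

fan = True; fog = True; cache = False; key = True

  (1) fog=T ⇒ key: T ✓
  (2) key=T, fog=T — same ✓
  (3) {key, fog, fan}: 3 true — at least one ✓
  (4) cache=F ⇒ key: vacuous ✓
  (5) fan=T, key=T — same ✓
  (6) {key, cache}: 1/2 true — not all ✓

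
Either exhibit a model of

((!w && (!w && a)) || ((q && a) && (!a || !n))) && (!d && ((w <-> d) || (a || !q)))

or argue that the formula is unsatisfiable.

n: True, d: False, q: False, a: True, w: False

  (!w && (!w && a)) || ((q && a) && (!a || !n)) = True
    !w && (!w && a) = True
      !w = True
      !w && a = True
        !w = True
    (q && a) && (!a || !n) = False
      q && a = False
      !a || !n = False
        !a = False
        !n = False
  !d && ((w <-> d) || (a || !q)) = True
    !d = True
    (w <-> d) || (a || !q) = True
      w <-> d = True
      a || !q = True
        !q = True
Both conjuncts True, so the formula holds.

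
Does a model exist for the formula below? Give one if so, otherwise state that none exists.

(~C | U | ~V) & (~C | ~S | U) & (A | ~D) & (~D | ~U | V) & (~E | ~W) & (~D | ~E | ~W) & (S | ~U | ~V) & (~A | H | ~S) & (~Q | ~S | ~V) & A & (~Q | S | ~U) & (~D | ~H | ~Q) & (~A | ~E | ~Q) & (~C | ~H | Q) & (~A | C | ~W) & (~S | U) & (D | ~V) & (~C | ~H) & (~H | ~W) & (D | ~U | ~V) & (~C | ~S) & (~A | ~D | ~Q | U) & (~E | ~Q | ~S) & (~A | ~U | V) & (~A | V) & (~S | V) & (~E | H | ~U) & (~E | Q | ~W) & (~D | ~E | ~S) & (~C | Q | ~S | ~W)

H = True; S = False; A = True; V = True; W = False; Q = False; U = False; C = False; D = True; E = False

Unit clause (A) forces A = True.
In (~A | V) only V is left, so V = True.
In (D | ~V) only D is left, so D = True.
Set H = True.
  then (~D | ~H | ~Q) forces Q = False.
  then (~C | ~H | Q) forces C = False.
  then (~A | C | ~W) forces W = False.
Set S = False.
  then (S | ~U | ~V) forces U = False.
Set E = False.
All clauses satisfied.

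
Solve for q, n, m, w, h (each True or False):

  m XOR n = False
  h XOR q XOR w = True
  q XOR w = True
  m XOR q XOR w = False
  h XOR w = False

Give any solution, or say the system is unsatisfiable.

q=T; n=T; m=T; w=F; h=F

m XOR n = T XOR T = False ✓
h XOR q XOR w = F XOR T XOR F = True ✓
q XOR w = T XOR F = True ✓
m XOR q XOR w = T XOR T XOR F = False ✓
h XOR w = F XOR F = False ✓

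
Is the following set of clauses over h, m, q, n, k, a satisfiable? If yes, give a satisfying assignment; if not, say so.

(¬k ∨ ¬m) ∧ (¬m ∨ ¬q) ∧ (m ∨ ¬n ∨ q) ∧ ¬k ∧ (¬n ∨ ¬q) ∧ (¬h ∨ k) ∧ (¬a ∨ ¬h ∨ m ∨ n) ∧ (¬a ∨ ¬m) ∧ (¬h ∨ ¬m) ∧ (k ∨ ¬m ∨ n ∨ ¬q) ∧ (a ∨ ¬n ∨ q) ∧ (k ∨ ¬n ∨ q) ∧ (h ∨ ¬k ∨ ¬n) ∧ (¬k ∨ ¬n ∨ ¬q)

h=F, m=F, q=T, n=F, k=F, a=F

Unit clause (¬k) forces k = False.
In (¬h ∨ k) only ¬h is left, so h = False.
Set m = False.
Set q = True.
  then (¬n ∨ ¬q) forces n = False.
Set a = False.
All clauses satisfied.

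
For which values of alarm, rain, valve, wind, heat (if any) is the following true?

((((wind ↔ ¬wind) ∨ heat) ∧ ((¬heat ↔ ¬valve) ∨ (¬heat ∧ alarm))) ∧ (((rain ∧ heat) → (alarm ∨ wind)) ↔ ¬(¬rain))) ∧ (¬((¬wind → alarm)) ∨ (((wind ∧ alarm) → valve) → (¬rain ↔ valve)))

Unsatisfiable

Case rain = True: the formula simplifies to ((((wind ↔ ¬wind) ∨ heat) ∧ ((¬heat ↔ ¬valve) ∨ (¬heat ∧ alarm))) ∧ (heat → (alarm ∨ wind))) ∧ (¬((¬wind → alarm)) ∨ (((wind ∧ alarm) → valve) → ¬valve)).
  wind = True: simplifies to (heat ∧ ((¬heat ↔ ¬valve) ∨ (¬heat ∧ alarm))) ∧ ((alarm → valve) → ¬valve).
    heat = True: simplifies to valve ∧ ((alarm → valve) → ¬valve).
      valve = True: the conjunct (alarm → valve) → ¬valve becomes (alarm → True) → ¬True = False.
      valve = False: the conjunct valve is False.
    heat = False: the conjunct heat is False.
  wind = False: simplifies to ((heat ∧ ((¬heat ↔ ¬valve) ∨ (¬heat ∧ alarm))) ∧ (heat → alarm)) ∧ (¬alarm ∨ ¬valve).
    heat = True: simplifies to (valve ∧ alarm) ∧ (¬alarm ∨ ¬valve).
      alarm = True: simplifies to valve ∧ ¬valve.
        valve = True: the conjunct ¬valve is False.
        valve = False: the conjunct valve is False.
      alarm = False: the conjunct alarm is False.
    heat = False: the conjunct heat is False.
Case rain = False: the conjunct ((rain ∧ heat) → (alarm ∨ wind)) ↔ ¬(¬rain) becomes (False → (alarm ∨ wind)) ↔ ¬True = False.
Both cases fail — unsatisfiable.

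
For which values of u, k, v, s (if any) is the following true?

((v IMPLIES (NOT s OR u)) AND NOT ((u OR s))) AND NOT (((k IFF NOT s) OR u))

u = False, k = False, v = True, s = False

  (v IMPLIES (NOT s OR u)) AND NOT ((u OR s)) = True
    v IMPLIES (NOT s OR u) = True
      NOT s OR u = True
        NOT s = True
    NOT ((u OR s)) = True
      u OR s = False
  NOT (((k IFF NOT s) OR u)) = True
    (k IFF NOT s) OR u = False
      k IFF NOT s = False
        NOT s = True
Both conjuncts True, so the formula holds.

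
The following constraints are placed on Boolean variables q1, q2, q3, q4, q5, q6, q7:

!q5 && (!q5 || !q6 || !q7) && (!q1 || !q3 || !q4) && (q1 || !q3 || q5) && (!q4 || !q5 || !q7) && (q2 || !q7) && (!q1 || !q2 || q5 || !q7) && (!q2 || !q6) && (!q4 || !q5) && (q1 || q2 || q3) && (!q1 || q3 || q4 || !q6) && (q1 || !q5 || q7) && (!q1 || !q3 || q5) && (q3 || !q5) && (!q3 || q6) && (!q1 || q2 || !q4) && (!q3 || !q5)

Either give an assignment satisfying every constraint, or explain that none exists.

q1 = True, q2 = True, q3 = False, q4 = False, q5 = False, q6 = False, q7 = False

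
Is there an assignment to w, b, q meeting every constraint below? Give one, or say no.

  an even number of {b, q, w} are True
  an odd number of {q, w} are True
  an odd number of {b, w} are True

w = False; b = True; q = True

{b, q, w}: 2 true → even ✓
{q, w}: 1 true → odd ✓
{b, w}: 1 true → odd ✓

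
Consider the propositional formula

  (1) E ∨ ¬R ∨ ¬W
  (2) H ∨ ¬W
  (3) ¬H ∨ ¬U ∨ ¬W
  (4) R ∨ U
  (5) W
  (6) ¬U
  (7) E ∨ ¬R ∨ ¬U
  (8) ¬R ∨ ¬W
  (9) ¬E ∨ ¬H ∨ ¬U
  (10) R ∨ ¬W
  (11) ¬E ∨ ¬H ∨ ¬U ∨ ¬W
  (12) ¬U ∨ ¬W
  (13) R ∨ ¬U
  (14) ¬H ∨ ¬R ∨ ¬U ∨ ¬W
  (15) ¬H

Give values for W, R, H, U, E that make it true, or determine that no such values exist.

Case W = True:
  (H ∨ ¬W) forces H = True.
  Clause (¬H) is falsified — contradiction.
Case W = False:
  Clause (W) is falsified — contradiction.
Both cases fail, so the formula is unsatisfiable.

Unsatisfiable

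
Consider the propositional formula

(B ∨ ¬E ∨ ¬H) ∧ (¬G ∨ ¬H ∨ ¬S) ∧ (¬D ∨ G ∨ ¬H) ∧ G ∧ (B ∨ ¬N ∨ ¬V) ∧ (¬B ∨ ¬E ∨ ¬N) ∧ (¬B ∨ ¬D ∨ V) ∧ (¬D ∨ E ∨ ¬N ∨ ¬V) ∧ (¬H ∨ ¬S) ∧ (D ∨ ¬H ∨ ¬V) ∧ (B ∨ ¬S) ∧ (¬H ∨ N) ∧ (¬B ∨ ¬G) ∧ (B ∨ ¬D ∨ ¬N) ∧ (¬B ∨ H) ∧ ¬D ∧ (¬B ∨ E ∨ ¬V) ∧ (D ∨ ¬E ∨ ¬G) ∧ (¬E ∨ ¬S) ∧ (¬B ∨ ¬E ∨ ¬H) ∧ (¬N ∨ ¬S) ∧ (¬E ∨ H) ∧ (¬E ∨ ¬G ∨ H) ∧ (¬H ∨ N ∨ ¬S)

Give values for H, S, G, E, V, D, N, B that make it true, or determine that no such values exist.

Unit clause (G) forces G = True.
In (¬B ∨ ¬G) only ¬B is left, so B = False.
Unit clause (¬D) forces D = False.
In (D ∨ ¬E ∨ ¬G) only ¬E is left, so E = False.
In (B ∨ ¬S) only ¬S is left, so S = False.
Set H = False.
Set V = False.
Set N = True.
All clauses satisfied.

H: False, S: False, G: True, E: False, V: False, D: False, N: True, B: False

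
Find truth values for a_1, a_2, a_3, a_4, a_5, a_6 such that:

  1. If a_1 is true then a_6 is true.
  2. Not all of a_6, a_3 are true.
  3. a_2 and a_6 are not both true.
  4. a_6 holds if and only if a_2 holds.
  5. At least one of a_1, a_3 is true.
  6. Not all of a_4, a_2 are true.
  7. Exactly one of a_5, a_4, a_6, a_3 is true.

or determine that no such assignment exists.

a_1 = False, a_2 = False, a_3 = True, a_4 = False, a_5 = False, a_6 = False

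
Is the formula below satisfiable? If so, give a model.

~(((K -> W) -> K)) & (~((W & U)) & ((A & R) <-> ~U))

K: False, W: False, U: True, A: False, R: False

  ~(((K -> W) -> K)) = True
    (K -> W) -> K = False
      K -> W = True
  ~((W & U)) & ((A & R) <-> ~U) = True
    ~((W & U)) = True
      W & U = False
    (A & R) <-> ~U = True
      A & R = False
      ~U = False
Both conjuncts True, so the formula holds.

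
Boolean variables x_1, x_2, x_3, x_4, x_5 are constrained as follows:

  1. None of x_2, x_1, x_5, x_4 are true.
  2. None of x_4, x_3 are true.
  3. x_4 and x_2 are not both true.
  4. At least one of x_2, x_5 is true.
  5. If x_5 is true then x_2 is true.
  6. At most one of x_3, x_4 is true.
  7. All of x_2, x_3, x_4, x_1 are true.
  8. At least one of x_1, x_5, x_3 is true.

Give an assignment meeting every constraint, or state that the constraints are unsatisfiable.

No satisfying assignment exists.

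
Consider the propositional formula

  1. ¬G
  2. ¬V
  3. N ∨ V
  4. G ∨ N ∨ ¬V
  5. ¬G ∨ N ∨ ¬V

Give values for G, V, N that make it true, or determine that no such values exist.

G: False; V: False; N: True

Unit clause (¬G) forces G = False.
Unit clause (¬V) forces V = False.
In (N ∨ V) only N is left, so N = True.
Check each clause:
  (¬G): ¬G holds.
  (¬V): ¬V holds.
  (N ∨ V): N holds.
  (G ∨ N ∨ ¬V): N holds.
  (¬G ∨ N ∨ ¬V): ¬G holds.
All clauses satisfied.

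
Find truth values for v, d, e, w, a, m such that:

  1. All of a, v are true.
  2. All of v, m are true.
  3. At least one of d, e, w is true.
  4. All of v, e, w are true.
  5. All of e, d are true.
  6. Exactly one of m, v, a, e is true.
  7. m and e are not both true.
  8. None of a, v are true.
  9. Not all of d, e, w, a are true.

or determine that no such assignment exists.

UNSATISFIABLE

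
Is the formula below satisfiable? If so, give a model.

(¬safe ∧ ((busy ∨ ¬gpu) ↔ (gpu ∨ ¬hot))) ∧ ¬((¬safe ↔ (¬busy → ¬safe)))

UNSATISFIABLE

Case safe = True: the conjunct ¬safe is False.
Case safe = False: the conjunct ¬((¬safe ↔ (¬busy → ¬safe))) becomes ¬((True ↔ True)) = False.
Both cases fail — unsatisfiable.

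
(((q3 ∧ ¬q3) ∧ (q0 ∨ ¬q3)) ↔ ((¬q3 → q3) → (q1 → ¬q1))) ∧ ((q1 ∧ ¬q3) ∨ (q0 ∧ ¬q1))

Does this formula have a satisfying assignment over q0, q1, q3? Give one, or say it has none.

The formula is unsatisfiable.

Case q3 = True: the formula simplifies to ¬((q1 → ¬q1)) ∧ (q0 ∧ ¬q1).
  q1 = True: the conjunct ¬q1 is False.
  q1 = False: the conjunct ¬((q1 → ¬q1)) becomes ¬((False → True)) = False.
Case q3 = False: the conjunct ((q3 ∧ ¬q3) ∧ (q0 ∨ ¬q3)) ↔ ((¬q3 → q3) → (q1 → ¬q1)) becomes (False ∧ True) ↔ (False → (q1 → ¬q1)) = False.
Both cases fail — unsatisfiable.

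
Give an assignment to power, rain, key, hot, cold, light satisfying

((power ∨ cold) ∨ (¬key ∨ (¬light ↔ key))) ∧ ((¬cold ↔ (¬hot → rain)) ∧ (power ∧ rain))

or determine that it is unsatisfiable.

power: True; rain: True; key: True; hot: True; cold: False; light: False

  (power ∨ cold) ∨ (¬key ∨ (¬light ↔ key)) = True
    power ∨ cold = True
    ¬key ∨ (¬light ↔ key) = True
      ¬key = False
      ¬light ↔ key = True
        ¬light = True
  (¬cold ↔ (¬hot → rain)) ∧ (power ∧ rain) = True
    ¬cold ↔ (¬hot → rain) = True
      ¬cold = True
      ¬hot → rain = True
        ¬hot = False
    power ∧ rain = True
Both conjuncts True, so the formula holds.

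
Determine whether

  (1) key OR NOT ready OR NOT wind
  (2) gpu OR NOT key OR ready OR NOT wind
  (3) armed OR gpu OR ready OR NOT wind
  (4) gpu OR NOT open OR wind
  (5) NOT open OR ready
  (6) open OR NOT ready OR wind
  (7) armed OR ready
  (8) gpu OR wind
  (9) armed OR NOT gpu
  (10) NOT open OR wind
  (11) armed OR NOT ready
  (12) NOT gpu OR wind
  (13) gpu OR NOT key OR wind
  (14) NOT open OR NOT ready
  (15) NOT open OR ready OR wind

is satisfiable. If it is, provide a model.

Try wind = False:
  (gpu OR wind) forces gpu = True.
  clause (NOT gpu OR wind) is falsified — backtrack.
So wind = True.
Set gpu = False.
Set ready = True.
  then (key OR NOT ready OR NOT wind) forces key = True.
  then (armed OR NOT ready) forces armed = True.
  then (NOT open OR NOT ready) forces open = False.
All clauses satisfied.

wind = True, gpu = False, ready = True, armed = True, key = True, open = False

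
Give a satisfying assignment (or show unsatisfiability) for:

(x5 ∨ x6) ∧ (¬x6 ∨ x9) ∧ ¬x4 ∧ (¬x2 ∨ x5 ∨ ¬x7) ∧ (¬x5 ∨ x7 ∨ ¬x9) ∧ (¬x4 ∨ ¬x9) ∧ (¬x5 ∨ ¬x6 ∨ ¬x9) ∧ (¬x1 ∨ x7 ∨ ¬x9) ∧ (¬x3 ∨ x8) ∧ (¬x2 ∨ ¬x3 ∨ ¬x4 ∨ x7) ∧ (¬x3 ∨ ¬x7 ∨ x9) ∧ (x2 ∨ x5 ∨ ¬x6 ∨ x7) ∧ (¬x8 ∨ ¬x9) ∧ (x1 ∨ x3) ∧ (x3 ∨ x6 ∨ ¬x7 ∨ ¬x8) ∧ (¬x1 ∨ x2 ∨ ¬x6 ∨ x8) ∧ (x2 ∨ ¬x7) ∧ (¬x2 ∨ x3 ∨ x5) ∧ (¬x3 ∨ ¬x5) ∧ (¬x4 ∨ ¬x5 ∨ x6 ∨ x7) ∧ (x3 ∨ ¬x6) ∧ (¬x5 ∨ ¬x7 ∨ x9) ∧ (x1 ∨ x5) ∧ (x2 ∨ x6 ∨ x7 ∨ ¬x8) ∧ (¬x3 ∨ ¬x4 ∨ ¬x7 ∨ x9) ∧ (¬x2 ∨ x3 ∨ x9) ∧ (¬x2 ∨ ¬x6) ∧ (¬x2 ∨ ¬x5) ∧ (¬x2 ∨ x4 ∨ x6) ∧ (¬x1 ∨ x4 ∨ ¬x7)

x1: True, x2: False, x3: False, x4: False, x5: True, x6: False, x7: False, x8: False, x9: False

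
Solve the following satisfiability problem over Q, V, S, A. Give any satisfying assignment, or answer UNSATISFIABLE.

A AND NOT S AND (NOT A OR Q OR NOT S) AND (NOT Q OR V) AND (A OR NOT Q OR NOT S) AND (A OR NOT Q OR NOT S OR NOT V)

Q = False, V = False, S = False, A = True

Unit clause (A) forces A = True.
Unit clause (NOT S) forces S = False.
Set Q = False.
Set V = False.
Check each clause:
  (A): A holds.
  (NOT S): NOT S holds.
  (NOT A OR Q OR NOT S): NOT S holds.
  (NOT Q OR V): NOT Q holds.
  (A OR NOT Q OR NOT S): A holds.
  (A OR NOT Q OR NOT S OR NOT V): A holds.
All clauses satisfied.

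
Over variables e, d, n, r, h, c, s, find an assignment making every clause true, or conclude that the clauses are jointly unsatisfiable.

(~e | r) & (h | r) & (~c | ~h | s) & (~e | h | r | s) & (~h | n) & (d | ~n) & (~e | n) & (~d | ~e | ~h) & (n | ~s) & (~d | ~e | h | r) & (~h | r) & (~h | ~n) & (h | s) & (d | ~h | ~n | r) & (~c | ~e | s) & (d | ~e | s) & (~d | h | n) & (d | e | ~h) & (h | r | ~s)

e = False, d = True, n = True, r = True, h = False, c = False, s = True

Set e = False.
Try d = False:
  (d | ~n) forces n = False.
  (~h | n) forces h = False.
  (h | r) forces r = True.
  (n | ~s) forces s = False.
  clause (h | s) is falsified — backtrack.
So d = True.
Try n = False:
  (~h | n) forces h = False.
  clause (~d | h | n) is falsified — backtrack.
So n = True.
  then (~h | ~n) forces h = False.
  then (h | s) forces s = True.
  then (h | r | ~s) forces r = True.
Set c = False.
All clauses satisfied.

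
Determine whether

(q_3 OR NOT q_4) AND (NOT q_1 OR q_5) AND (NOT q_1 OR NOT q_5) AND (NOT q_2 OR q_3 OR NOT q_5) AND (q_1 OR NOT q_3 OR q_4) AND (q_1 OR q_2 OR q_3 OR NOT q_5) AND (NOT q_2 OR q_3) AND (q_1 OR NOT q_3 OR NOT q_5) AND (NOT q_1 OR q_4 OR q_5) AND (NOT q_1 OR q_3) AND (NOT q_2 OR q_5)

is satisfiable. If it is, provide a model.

q_1 = False, q_2 = False, q_3 = False, q_4 = False, q_5 = False

Try q_1 = True:
  (NOT q_1 OR q_5) forces q_5 = True.
  clause (NOT q_1 OR NOT q_5) is falsified — backtrack.
So q_1 = False.
Set q_2 = False.
Set q_3 = False.
  then (q_3 OR NOT q_4) forces q_4 = False.
  then (q_1 OR q_2 OR q_3 OR NOT q_5) forces q_5 = False.
All clauses satisfied.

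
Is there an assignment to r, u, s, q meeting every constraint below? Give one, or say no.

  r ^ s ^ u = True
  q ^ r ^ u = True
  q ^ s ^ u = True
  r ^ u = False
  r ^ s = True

Adding constraints 2, 3, 5 mod 2: every variable appears an even number of times on the left, so the left side is 0.
But the right sides sum to 1 (mod 2). 0 ≠ 1 — the system is inconsistent.

Unsatisfiable — no assignment works.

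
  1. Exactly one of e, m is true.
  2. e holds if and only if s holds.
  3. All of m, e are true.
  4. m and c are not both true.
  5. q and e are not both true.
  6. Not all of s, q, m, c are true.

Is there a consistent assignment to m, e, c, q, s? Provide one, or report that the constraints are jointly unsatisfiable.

UNSATISFIABLE

Case m = True:
  (1) with m=T forces e = False.
  Constraint (3) is violated (e=F) — contradiction.
Case m = False:
  Constraint (3) is violated (m=F) — contradiction.
Both cases fail — unsatisfiable.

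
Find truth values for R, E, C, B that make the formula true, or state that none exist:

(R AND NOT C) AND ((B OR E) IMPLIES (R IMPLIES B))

R=T, E=T, C=F, B=T

  R AND NOT C = True
    NOT C = True
  (B OR E) IMPLIES (R IMPLIES B) = True
    B OR E = True
    R IMPLIES B = True
Both conjuncts True, so the formula holds.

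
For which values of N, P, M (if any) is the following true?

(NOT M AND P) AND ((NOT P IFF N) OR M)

N = False; P = True; M = False

  NOT M AND P = True
    NOT M = True
  (NOT P IFF N) OR M = True
    NOT P IFF N = True
      NOT P = False
Both conjuncts True, so the formula holds.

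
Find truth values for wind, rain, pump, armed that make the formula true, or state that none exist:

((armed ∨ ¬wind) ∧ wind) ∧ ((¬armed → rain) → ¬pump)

wind = True; rain = False; pump = False; armed = True

  (armed ∨ ¬wind) ∧ wind = True
    armed ∨ ¬wind = True
      ¬wind = False
  (¬armed → rain) → ¬pump = True
    ¬armed → rain = True
      ¬armed = False
    ¬pump = True
Both conjuncts True, so the formula holds.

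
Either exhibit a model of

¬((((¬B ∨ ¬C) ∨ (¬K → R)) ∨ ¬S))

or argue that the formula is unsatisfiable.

B: True, R: False, C: True, S: True, K: False

  ¬((((¬B ∨ ¬C) ∨ (¬K → R)) ∨ ¬S)) = True
    ((¬B ∨ ¬C) ∨ (¬K → R)) ∨ ¬S = False
      (¬B ∨ ¬C) ∨ (¬K → R) = False
        ¬B ∨ ¬C = False
          ¬B = False
          ¬C = False
        ¬K → R = False
          ¬K = True
      ¬S = False
The formula evaluates to True.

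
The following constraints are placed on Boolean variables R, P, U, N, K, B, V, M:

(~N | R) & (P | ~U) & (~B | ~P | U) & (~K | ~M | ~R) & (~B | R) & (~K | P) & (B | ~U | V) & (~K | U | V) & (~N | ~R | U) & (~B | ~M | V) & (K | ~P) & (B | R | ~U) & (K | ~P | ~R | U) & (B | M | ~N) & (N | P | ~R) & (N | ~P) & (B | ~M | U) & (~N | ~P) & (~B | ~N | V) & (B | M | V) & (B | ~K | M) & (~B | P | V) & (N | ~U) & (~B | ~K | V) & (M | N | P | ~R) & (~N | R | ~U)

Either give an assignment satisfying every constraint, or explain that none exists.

R: False, P: False, U: False, N: False, K: False, B: False, V: True, M: False

Set R = False.
  then (~N | R) forces N = False.
  then (~B | R) forces B = False.
  then (B | R | ~U) forces U = False.
  then (N | ~P) forces P = False.
  then (B | ~M | U) forces M = False.
  then (B | M | V) forces V = True.
  then (B | ~K | M) forces K = False.
All clauses satisfied.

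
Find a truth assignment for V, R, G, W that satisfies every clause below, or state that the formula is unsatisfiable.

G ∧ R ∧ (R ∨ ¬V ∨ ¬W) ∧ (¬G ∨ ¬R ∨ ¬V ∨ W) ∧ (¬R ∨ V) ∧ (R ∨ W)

Unit clause (G) forces G = True.
Unit clause (R) forces R = True.
In (¬R ∨ V) only V is left, so V = True.
In (¬G ∨ ¬R ∨ ¬V ∨ W) only W is left, so W = True.
Check each clause:
  (G): G holds.
  (R): R holds.
  (R ∨ ¬V ∨ ¬W): R holds.
  (¬G ∨ ¬R ∨ ¬V ∨ W): W holds.
  (¬R ∨ V): V holds.
  (R ∨ W): R holds.
All clauses satisfied.

V=T, R=T, G=T, W=T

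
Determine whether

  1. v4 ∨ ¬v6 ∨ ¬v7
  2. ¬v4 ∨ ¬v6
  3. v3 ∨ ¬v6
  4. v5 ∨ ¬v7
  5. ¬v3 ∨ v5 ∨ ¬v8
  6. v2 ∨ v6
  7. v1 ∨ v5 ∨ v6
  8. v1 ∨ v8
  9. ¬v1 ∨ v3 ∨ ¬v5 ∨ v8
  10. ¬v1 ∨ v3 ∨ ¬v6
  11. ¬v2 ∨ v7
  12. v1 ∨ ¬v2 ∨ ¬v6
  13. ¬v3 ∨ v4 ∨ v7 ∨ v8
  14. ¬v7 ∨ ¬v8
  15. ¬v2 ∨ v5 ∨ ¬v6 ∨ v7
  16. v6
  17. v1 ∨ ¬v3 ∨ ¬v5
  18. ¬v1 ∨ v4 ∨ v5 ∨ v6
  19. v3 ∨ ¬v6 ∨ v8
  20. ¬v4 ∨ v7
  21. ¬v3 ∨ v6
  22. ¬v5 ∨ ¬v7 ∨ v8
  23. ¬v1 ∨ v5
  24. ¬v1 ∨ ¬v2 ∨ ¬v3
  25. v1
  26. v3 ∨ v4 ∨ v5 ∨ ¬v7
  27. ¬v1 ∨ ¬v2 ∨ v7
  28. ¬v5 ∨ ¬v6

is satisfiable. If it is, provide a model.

Case v6 = True:
  (¬v4 ∨ ¬v6) forces v4 = False.
  (v4 ∨ ¬v6 ∨ ¬v7) forces v7 = False.
  (v3 ∨ ¬v6) forces v3 = True.
  (¬v2 ∨ v7) forces v2 = False.
  (¬v3 ∨ v4 ∨ v7 ∨ v8) forces v8 = True.
  (¬v3 ∨ v5 ∨ ¬v8) forces v5 = True.
  Clause (¬v5 ∨ ¬v6) is falsified — contradiction.
Case v6 = False:
  Clause (v6) is falsified — contradiction.
Both cases fail, so the formula is unsatisfiable.

The formula is unsatisfiable.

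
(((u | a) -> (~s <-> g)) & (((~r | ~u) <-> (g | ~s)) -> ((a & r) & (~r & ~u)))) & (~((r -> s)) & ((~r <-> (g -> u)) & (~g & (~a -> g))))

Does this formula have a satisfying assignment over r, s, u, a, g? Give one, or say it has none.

Unsatisfiable — no assignment works.

Case r = True: the formula simplifies to (((u | a) -> (~s <-> g)) & ~((~u <-> (g | ~s)))) & (~s & (~((g -> u)) & (~g & (~a -> g)))).
  g = True: the conjunct ~g is False.
  g = False: the conjunct ~((g -> u)) becomes ~((False -> u)) = False.
Case r = False: the conjunct ~((r -> s)) becomes ~((False -> s)) = False.
Both cases fail — unsatisfiable.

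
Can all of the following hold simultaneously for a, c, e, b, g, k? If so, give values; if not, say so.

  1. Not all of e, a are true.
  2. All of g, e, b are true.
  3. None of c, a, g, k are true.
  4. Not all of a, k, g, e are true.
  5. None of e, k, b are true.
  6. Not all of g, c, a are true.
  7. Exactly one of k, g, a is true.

The formula is unsatisfiable.

Case e = True:
  Constraint (5) is violated (e=T) — contradiction.
Case e = False:
  Constraint (2) is violated (e=F) — contradiction.
Both cases fail — unsatisfiable.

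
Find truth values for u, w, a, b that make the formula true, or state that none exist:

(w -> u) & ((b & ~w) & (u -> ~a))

u = False, w = False, a = False, b = True

  w -> u = True
  (b & ~w) & (u -> ~a) = True
    b & ~w = True
      ~w = True
    u -> ~a = True
      ~a = True
Both conjuncts True, so the formula holds.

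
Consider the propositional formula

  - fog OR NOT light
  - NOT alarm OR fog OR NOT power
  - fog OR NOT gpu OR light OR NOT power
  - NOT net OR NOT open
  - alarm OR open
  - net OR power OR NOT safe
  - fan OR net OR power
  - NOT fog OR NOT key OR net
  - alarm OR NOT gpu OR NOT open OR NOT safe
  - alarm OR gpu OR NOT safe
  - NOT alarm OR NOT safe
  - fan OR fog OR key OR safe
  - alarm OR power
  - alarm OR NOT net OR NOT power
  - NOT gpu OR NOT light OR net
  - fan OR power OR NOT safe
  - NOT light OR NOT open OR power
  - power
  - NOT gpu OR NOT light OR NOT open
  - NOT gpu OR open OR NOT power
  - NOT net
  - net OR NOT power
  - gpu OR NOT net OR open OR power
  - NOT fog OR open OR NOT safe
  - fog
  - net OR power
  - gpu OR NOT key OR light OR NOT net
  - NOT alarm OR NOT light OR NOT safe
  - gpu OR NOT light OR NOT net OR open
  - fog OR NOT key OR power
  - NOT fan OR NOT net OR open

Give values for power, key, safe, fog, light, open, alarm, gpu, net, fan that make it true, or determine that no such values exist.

Case power = True:
  (NOT net) forces net = False.
  Clause (net OR NOT power) is falsified — contradiction.
Case power = False:
  Clause (power) is falsified — contradiction.
Both cases fail, so the formula is unsatisfiable.

No satisfying assignment exists.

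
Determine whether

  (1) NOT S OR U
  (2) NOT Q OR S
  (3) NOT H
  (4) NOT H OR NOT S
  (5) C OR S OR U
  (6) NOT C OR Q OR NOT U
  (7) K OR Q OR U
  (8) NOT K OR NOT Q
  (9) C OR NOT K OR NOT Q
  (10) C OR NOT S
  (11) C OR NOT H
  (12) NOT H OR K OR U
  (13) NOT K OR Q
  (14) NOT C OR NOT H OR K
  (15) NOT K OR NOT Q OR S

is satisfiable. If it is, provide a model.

U=T, H=F, C=F, S=F, Q=F, K=F

Unit clause (NOT H) forces H = False.
Set U = True.
Set C = False.
  then (C OR NOT S) forces S = False.
  then (NOT Q OR S) forces Q = False.
  then (NOT K OR Q) forces K = False.
All clauses satisfied.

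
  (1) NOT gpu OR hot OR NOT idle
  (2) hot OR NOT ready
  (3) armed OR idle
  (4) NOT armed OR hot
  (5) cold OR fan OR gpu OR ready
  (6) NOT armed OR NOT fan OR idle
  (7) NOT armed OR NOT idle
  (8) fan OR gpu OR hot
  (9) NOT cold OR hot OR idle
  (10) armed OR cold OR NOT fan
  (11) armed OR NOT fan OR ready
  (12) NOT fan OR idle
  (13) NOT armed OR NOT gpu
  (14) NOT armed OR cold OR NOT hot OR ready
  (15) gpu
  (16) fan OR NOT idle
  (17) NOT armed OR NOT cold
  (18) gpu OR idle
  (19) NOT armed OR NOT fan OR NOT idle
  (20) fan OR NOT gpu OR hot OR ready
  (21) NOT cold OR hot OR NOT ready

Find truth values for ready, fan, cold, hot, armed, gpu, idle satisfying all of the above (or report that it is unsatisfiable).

ready = True, fan = True, cold = True, hot = True, armed = False, gpu = True, idle = True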